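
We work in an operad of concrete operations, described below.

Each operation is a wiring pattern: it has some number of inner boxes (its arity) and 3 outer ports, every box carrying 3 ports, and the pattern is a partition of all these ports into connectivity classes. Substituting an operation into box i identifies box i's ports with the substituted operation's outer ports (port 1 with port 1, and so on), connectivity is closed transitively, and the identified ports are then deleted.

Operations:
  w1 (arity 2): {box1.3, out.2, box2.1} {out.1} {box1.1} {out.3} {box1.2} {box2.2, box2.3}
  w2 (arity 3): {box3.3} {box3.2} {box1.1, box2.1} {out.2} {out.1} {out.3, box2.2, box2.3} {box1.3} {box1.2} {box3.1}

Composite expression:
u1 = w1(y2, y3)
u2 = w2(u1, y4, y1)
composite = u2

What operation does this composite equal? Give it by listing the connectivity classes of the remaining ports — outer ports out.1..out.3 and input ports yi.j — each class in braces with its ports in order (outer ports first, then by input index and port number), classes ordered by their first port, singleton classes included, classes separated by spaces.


Connectivity passes through glued w2-boundaries; trace each wire chain.
composing w1 on (y2, y3), with out.j its own outer ports: {out.1} {out.2, y2.3, y3.1} {out.3} {y2.1} {y2.2} {y3.2, y3.3}
composing w2 on (y2, y3, y4, y1), with out.j its own outer ports: {out.1} {out.2} {out.3, y4.2, y4.3} {y1.1} {y1.2} {y1.3} {y2.1} {y2.2} {y2.3, y3.1} {y3.2, y3.3} {y4.1}

{out.1} {out.2} {out.3, y4.2, y4.3} {y1.1} {y1.2} {y1.3} {y2.1} {y2.2} {y2.3, y3.1} {y3.2, y3.3} {y4.1}


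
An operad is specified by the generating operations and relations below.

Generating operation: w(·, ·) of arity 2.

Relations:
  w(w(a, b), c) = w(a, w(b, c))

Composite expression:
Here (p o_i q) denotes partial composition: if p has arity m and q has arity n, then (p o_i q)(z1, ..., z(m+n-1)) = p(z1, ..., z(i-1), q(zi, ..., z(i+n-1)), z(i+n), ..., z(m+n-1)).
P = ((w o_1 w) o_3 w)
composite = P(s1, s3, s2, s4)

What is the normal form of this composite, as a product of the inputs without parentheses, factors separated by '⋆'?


s1 ⋆ s3 ⋆ s2 ⋆ s4

Key point: w is associative — brackets drop, the s-order remains.
w(s1, s3) flattens to s1 ⋆ s3
w(s2, s4) flattens to s2 ⋆ s4
w(w(s1, s3), w(s2, s4)) flattens to s1 ⋆ s3 ⋆ s2 ⋆ s4


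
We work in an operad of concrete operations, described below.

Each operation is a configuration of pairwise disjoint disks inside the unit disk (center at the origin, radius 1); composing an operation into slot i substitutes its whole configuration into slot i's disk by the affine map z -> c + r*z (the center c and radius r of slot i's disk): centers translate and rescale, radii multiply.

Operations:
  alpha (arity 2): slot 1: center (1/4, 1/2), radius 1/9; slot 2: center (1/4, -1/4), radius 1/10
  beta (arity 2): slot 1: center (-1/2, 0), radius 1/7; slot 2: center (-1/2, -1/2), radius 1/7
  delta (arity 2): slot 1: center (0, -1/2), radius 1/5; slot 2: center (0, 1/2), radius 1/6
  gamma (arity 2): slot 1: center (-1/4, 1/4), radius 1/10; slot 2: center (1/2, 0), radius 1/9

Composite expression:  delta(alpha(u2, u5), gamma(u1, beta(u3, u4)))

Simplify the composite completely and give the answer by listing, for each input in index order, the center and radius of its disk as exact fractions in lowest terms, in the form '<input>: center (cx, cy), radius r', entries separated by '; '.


u1: center (-1/24, 13/24), radius 1/60; u2: center (1/20, -2/5), radius 1/45; u3: center (2/27, 1/2), radius 1/378; u4: center (2/27, 53/108), radius 1/378; u5: center (1/20, -11/20), radius 1/50

Follow each u-input down from delta: c' goes to c + r*c', radius to r*r'.
input u2: composing its 2 substitution steps yields center (1/20, -2/5), radius 1/45
input u5: composing its 2 substitution steps yields center (1/20, -11/20), radius 1/50
input u1: composing its 2 substitution steps yields center (-1/24, 13/24), radius 1/60
input u3: composing its 3 substitution steps yields center (2/27, 1/2), radius 1/378
input u4: composing its 3 substitution steps yields center (2/27, 53/108), radius 1/378


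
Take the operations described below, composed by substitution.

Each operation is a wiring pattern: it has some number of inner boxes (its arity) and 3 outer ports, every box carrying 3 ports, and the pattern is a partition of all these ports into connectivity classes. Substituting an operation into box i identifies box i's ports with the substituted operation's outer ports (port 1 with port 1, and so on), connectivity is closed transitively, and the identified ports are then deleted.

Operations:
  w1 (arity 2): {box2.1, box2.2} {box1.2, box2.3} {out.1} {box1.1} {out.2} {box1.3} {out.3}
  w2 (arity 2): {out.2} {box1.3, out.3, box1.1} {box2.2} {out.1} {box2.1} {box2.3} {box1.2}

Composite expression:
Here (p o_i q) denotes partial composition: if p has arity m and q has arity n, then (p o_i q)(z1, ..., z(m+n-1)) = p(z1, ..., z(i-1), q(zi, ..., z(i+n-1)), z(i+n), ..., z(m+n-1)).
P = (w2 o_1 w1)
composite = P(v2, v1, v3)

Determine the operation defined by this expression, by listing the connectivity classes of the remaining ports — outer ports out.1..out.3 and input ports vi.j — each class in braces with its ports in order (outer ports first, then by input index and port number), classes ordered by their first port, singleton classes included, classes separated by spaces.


{out.1} {out.2} {out.3} {v1.1, v1.2} {v1.3, v2.2} {v2.1} {v2.3} {v3.1} {v3.2} {v3.3}

Substituting into w2 glues patterns; closure does the rest.
composing w1 on (v2, v1), with out.j its own outer ports: {out.1} {out.2} {out.3} {v1.1, v1.2} {v1.3, v2.2} {v2.1} {v2.3}
composing w2 on (v2, v1, v3), with out.j its own outer ports: {out.1} {out.2} {out.3} {v1.1, v1.2} {v1.3, v2.2} {v2.1} {v2.3} {v3.1} {v3.2} {v3.3}


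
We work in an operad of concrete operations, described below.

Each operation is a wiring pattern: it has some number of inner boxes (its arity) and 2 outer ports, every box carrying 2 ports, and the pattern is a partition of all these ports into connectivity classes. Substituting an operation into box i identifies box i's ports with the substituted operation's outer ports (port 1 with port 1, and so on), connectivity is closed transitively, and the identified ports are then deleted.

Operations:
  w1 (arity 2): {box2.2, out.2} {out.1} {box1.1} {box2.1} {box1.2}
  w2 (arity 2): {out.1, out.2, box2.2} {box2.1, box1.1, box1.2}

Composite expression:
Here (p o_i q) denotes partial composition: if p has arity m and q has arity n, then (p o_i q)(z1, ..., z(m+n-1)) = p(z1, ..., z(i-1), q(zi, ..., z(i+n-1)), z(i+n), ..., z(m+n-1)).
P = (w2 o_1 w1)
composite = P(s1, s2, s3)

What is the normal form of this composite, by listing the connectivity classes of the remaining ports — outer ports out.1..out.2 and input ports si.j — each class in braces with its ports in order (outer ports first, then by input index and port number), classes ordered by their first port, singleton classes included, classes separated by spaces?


{out.1, out.2, s3.2} {s1.1} {s1.2} {s2.1} {s2.2, s3.1}

Connectivity passes through glued w2-boundaries; trace each wire chain.
w1 over (s1, s2) gives {out.1} {out.2, s2.2} {s1.1} {s1.2} {s2.1}, out.j being that stage's outer ports
w2 over (s1, s2, s3) gives {out.1, out.2, s3.2} {s1.1} {s1.2} {s2.1} {s2.2, s3.1}, out.j being that stage's outer ports


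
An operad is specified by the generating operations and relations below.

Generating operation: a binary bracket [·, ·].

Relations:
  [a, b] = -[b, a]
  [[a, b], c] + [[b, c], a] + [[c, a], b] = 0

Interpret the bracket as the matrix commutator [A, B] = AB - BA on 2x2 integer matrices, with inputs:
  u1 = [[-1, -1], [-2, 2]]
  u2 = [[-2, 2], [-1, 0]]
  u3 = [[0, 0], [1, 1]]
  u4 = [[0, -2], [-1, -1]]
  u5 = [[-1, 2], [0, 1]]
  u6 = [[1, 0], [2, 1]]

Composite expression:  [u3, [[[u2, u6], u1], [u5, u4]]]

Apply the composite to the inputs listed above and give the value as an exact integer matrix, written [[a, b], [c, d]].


[[16, 16], [16, -16]]

[u2, u6] = [[4, 0], [4, -4]]
[[u2, u6], u1] = [[4, -8], [4, -4]]
[u5, u4] = [[-2, 2], [-2, 2]]
[[[u2, u6], u1], [u5, u4]] = [[8, -16], [0, -8]]
[u3, [[[u2, u6], u1], [u5, u4]]] = [[16, 16], [16, -16]]


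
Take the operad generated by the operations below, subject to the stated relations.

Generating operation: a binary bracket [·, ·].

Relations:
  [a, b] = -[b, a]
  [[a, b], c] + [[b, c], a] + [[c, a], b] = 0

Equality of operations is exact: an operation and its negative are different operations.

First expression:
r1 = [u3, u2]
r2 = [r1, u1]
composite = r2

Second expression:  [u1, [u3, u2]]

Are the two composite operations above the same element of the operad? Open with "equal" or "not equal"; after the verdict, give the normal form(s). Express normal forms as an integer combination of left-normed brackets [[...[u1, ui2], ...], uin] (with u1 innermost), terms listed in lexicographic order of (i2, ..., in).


The first expression reduces to [[u1, u2], u3] - [[u1, u3], u2]
The second expression reduces to -[[u1, u2], u3] + [[u1, u3], u2]
They disagree, so not equal.

not equal; first: [[u1, u2], u3] - [[u1, u3], u2]; second: -[[u1, u2], u3] + [[u1, u3], u2]


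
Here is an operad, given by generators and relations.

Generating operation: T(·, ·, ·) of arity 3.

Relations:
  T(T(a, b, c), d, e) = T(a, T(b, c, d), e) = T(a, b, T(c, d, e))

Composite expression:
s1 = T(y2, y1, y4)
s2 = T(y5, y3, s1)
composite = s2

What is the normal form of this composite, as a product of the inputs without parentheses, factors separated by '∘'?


Key point: T is associative — brackets drop, the y-order remains.
T(y2, y1, y4) unparenthesizes to y2 ∘ y1 ∘ y4
T(y5, y3, T(y2, y1, y4)) unparenthesizes to y5 ∘ y3 ∘ y2 ∘ y1 ∘ y4

y5 ∘ y3 ∘ y2 ∘ y1 ∘ y4


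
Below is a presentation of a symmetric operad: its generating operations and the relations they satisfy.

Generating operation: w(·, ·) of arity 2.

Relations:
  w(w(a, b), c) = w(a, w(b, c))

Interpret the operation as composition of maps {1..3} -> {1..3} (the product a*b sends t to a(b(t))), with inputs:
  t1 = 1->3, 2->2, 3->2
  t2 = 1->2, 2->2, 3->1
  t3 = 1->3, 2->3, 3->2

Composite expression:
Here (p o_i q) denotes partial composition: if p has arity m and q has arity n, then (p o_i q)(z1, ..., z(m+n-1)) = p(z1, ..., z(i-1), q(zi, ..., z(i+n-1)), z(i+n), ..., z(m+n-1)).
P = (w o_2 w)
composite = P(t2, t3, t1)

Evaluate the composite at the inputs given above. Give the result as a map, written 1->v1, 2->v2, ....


w(t3, t1) = 1->2, 2->3, 3->3
w(t2, w(t3, t1)) = 1->2, 2->1, 3->1

1->2, 2->1, 3->1


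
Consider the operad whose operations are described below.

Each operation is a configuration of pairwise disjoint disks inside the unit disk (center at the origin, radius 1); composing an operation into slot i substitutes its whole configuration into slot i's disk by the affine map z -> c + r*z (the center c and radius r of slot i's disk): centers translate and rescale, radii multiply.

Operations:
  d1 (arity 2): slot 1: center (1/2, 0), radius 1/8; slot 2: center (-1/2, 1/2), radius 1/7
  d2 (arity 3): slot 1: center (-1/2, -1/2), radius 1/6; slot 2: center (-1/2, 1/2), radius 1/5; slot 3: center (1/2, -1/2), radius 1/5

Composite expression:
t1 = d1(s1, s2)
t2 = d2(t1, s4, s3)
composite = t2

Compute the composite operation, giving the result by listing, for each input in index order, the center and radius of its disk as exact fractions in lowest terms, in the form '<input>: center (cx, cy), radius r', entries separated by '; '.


s1: center (-5/12, -1/2), radius 1/48; s2: center (-7/12, -5/12), radius 1/42; s3: center (1/2, -1/2), radius 1/5; s4: center (-1/2, 1/2), radius 1/5

Affine substitution under d2: radii multiply and s-centers shift.
s1: after 2 affine steps, its disk has center (-5/12, -1/2), radius 1/48
s2: after 2 affine steps, its disk has center (-7/12, -5/12), radius 1/42
s4: after 1 affine step, its disk has center (-1/2, 1/2), radius 1/5
s3: after 1 affine step, its disk has center (1/2, -1/2), radius 1/5


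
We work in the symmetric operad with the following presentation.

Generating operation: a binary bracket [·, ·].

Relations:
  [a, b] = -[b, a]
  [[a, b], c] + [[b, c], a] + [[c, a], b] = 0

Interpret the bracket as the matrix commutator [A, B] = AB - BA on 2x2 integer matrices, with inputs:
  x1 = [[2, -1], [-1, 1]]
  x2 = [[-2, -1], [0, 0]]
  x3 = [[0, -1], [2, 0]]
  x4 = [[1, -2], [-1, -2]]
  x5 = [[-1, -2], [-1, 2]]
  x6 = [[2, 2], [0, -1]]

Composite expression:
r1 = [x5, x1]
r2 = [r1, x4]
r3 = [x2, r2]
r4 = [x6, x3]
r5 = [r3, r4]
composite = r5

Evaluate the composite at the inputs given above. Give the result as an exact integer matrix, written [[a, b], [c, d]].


[[-132, -156], [-40, 132]]

[x5, x1] = [[1, 5], [-4, -1]]
[[x5, x1], x4] = [[-13, -19], [-10, 13]]
[x2, [[x5, x1], x4]] = [[10, 12], [-20, -10]]
[x6, x3] = [[4, -3], [-6, -4]]
[[x2, [[x5, x1], x4]], [x6, x3]] = [[-132, -156], [-40, 132]]


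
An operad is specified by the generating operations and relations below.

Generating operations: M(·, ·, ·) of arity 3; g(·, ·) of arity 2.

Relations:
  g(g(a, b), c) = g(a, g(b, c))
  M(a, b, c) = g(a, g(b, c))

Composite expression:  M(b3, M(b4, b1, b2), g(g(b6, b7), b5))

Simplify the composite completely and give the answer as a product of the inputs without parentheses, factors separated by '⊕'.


The M-tree's shape is irrelevant; the b-reading-order decides.
M(b4, b1, b2) spells out as b4 ⊕ b1 ⊕ b2
g(b6, b7) spells out as b6 ⊕ b7
g(g(b6, b7), b5) spells out as b6 ⊕ b7 ⊕ b5
M(b3, M(b4, b1, b2), g(g(b6, b7), b5)) spells out as b3 ⊕ b4 ⊕ b1 ⊕ b2 ⊕ b6 ⊕ b7 ⊕ b5

b3 ⊕ b4 ⊕ b1 ⊕ b2 ⊕ b6 ⊕ b7 ⊕ b5


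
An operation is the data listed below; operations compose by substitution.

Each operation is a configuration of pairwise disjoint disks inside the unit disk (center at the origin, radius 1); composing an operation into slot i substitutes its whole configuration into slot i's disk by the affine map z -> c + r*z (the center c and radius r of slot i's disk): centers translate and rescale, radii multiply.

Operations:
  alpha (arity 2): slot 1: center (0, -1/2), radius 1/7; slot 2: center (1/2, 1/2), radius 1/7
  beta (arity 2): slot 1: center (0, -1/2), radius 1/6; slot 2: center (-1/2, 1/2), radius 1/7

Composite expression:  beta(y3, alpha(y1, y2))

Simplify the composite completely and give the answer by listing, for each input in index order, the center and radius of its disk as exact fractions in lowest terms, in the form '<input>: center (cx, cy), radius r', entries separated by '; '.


Follow each y-input down from beta: c' goes to c + r*c', radius to r*r'.
y3: after 1 affine step, its disk has center (0, -1/2), radius 1/6
y1: after 2 affine steps, its disk has center (-1/2, 3/7), radius 1/49
y2: after 2 affine steps, its disk has center (-3/7, 4/7), radius 1/49

y1: center (-1/2, 3/7), radius 1/49; y2: center (-3/7, 4/7), radius 1/49; y3: center (0, -1/2), radius 1/6


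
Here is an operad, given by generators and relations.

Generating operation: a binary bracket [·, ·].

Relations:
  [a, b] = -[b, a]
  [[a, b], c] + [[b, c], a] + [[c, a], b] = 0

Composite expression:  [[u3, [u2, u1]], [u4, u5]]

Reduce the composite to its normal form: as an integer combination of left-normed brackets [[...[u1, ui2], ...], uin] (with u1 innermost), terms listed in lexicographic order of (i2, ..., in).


[[[[u1, u2], u3], u4], u5] - [[[[u1, u2], u3], u5], u4]

In the tensor algebra, words opening u1 carry the u1-anchored form.
Composite bracket: [[u3, [u2, u1]], [u4, u5]]
Applying ab - ba throughout gives 16 signed words (2^4 = 16).
Collect the words opening with u1:
  from u1u2u3u4u5, sign +1: term +[[[[u1, u2], u3], u4], u5]
  from u1u2u3u5u4, sign -1: term -[[[[u1, u2], u3], u5], u4]


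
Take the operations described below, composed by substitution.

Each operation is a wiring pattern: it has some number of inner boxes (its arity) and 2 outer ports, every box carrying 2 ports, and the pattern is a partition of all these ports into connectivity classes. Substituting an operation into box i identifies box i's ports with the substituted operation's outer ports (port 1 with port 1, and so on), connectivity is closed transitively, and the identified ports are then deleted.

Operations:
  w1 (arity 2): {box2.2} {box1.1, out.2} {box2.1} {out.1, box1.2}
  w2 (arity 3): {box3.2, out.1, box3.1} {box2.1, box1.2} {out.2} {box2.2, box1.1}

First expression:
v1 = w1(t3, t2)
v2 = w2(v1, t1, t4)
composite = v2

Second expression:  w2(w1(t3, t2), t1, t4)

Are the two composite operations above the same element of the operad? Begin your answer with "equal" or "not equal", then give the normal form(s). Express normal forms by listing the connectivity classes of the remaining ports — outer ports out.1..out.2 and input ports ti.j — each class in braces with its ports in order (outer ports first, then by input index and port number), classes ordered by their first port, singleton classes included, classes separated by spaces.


Reducing the first expression gives {out.1, t4.1, t4.2} {out.2} {t1.1, t3.1} {t1.2, t3.2} {t2.1} {t2.2}
Reducing the second expression gives {out.1, t4.1, t4.2} {out.2} {t1.1, t3.1} {t1.2, t3.2} {t2.1} {t2.2}
Same normal form: equal.

equal — both sides give {out.1, t4.1, t4.2} {out.2} {t1.1, t3.1} {t1.2, t3.2} {t2.1} {t2.2}


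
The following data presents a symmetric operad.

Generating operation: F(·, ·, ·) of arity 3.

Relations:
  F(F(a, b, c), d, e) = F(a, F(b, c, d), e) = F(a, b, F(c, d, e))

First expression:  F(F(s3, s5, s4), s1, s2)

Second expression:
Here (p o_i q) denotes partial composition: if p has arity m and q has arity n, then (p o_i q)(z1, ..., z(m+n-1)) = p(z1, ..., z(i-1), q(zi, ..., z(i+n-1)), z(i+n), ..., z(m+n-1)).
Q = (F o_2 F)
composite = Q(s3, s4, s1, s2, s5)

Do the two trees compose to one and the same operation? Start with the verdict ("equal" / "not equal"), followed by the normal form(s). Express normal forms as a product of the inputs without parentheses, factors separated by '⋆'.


The first composite normalizes to s3 ⋆ s5 ⋆ s4 ⋆ s1 ⋆ s2
The second composite normalizes to s3 ⋆ s4 ⋆ s1 ⋆ s2 ⋆ s5
The normal forms differ: not equal.

not equal; first: s3 ⋆ s5 ⋆ s4 ⋆ s1 ⋆ s2; second: s3 ⋆ s4 ⋆ s1 ⋆ s2 ⋆ s5


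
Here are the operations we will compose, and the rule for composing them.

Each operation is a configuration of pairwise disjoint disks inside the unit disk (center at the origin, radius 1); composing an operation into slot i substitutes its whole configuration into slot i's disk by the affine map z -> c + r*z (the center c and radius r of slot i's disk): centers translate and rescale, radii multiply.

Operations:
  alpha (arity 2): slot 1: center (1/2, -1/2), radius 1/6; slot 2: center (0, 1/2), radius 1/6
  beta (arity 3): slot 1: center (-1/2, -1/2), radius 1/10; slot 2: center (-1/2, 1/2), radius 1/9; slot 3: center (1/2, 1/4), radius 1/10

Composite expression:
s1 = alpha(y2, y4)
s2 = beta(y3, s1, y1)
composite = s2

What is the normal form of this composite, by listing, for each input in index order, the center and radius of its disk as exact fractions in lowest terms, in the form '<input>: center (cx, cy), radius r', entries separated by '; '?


Follow each y-input down from beta: c' goes to c + r*c', radius to r*r'.
y3: after 1 affine step, its disk has center (-1/2, -1/2), radius 1/10
y2: after 2 affine steps, its disk has center (-4/9, 4/9), radius 1/54
y4: after 2 affine steps, its disk has center (-1/2, 5/9), radius 1/54
y1: after 1 affine step, its disk has center (1/2, 1/4), radius 1/10

y1: center (1/2, 1/4), radius 1/10; y2: center (-4/9, 4/9), radius 1/54; y3: center (-1/2, -1/2), radius 1/10; y4: center (-1/2, 5/9), radius 1/54


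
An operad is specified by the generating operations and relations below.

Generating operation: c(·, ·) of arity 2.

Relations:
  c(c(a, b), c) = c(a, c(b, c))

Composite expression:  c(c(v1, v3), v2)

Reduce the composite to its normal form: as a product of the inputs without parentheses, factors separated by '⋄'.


Key point: c is associative — brackets drop, the v-order remains.
c(v1, v3) reduces to v1 ⋄ v3
c(c(v1, v3), v2) reduces to v1 ⋄ v3 ⋄ v2

v1 ⋄ v3 ⋄ v2


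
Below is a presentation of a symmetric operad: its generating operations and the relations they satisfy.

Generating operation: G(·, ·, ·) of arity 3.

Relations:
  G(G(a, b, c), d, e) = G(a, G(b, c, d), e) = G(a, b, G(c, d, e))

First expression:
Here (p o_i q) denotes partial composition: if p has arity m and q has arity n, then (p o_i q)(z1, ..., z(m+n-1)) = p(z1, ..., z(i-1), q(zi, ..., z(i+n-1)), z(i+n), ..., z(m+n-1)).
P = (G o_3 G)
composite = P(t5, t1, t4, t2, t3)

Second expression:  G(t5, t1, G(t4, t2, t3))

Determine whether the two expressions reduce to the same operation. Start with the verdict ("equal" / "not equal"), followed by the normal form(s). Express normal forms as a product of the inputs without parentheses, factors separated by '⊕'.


Reducing the first expression gives t5 ⊕ t1 ⊕ t4 ⊕ t2 ⊕ t3
Reducing the second expression gives t5 ⊕ t1 ⊕ t4 ⊕ t2 ⊕ t3
Same normal form: equal.

equal — both sides give t5 ⊕ t1 ⊕ t4 ⊕ t2 ⊕ t3


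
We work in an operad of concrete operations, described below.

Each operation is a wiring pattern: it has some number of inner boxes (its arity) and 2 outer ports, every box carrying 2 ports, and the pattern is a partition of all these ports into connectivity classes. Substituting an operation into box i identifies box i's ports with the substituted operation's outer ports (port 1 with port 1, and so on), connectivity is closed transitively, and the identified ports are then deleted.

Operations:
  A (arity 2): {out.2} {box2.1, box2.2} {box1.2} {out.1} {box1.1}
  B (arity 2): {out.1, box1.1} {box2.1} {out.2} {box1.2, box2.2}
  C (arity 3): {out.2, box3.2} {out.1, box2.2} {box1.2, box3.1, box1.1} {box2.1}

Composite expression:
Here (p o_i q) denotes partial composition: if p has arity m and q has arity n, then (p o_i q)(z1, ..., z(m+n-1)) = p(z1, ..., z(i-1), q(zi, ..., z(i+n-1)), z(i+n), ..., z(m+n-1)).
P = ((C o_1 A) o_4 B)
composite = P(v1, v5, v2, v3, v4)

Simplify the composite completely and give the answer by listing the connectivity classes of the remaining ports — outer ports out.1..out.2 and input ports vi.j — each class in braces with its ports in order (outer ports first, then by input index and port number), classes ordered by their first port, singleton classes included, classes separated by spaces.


{out.1, v2.2} {out.2} {v1.1} {v1.2} {v2.1} {v3.1} {v3.2, v4.2} {v4.1} {v5.1, v5.2}


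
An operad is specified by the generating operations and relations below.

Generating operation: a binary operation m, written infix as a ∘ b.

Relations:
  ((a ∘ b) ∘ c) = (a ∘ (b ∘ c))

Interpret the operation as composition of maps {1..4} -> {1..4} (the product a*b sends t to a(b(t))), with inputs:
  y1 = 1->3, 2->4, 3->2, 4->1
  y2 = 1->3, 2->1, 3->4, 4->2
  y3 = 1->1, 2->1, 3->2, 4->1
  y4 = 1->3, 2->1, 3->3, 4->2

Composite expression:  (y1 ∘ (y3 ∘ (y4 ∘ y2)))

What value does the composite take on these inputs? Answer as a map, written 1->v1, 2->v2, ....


1->4, 2->4, 3->3, 4->3

(y4 ∘ y2) = 1->3, 2->3, 3->2, 4->1
(y3 ∘ (y4 ∘ y2)) = 1->2, 2->2, 3->1, 4->1
(y1 ∘ (y3 ∘ (y4 ∘ y2))) = 1->4, 2->4, 3->3, 4->3


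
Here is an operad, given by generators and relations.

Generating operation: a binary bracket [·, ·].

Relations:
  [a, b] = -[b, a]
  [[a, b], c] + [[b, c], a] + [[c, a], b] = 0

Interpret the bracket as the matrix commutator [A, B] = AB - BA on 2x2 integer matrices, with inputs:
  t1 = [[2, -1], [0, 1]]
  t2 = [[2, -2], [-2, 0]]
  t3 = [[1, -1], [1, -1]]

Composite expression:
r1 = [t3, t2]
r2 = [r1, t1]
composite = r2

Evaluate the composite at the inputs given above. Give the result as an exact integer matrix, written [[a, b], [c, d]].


[[6, -6], [6, -6]]

[t3, t2] = [[4, -2], [6, -4]]
[[t3, t2], t1] = [[6, -6], [6, -6]]


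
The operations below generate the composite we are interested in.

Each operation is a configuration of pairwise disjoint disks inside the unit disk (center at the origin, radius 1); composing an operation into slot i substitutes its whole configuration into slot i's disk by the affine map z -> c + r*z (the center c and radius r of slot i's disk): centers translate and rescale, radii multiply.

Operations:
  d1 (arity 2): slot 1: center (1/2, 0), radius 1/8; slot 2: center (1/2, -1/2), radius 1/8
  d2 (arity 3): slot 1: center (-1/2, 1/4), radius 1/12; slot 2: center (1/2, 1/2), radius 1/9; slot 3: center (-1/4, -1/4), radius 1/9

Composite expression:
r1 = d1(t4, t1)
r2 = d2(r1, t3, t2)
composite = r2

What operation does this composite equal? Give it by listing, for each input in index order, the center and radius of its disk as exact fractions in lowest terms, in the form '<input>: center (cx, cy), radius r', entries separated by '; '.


t1: center (-11/24, 5/24), radius 1/96; t2: center (-1/4, -1/4), radius 1/9; t3: center (1/2, 1/2), radius 1/9; t4: center (-11/24, 1/4), radius 1/96

Each t-disk chains the slot maps above it in d2; radii multiply.
tracing t4 down its 2-map path: center (-11/24, 1/4), radius 1/96
tracing t1 down its 2-map path: center (-11/24, 5/24), radius 1/96
tracing t3 down its 1-map path: center (1/2, 1/2), radius 1/9
tracing t2 down its 1-map path: center (-1/4, -1/4), radius 1/9


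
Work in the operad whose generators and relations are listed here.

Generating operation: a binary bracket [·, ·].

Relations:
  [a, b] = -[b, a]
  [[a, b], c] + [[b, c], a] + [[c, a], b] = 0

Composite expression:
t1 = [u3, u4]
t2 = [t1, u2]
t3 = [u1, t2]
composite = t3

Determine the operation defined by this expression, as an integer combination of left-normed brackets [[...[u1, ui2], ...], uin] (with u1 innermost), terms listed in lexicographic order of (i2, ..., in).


-[[[u1, u2], u3], u4] + [[[u1, u2], u4], u3] + [[[u1, u3], u4], u2] - [[[u1, u4], u3], u2]

Expand each bracket as ab - ba; the u1-initial words give the coefficients.
Composite bracket: [u1, [[u3, u4], u2]]
Each bracket splits as ab - ba, giving 8 signed words (2^3 = 8).
Collect the words opening with u1:
  u1u2u3u4 (sign -1) contributes -[[[u1, u2], u3], u4]
  u1u2u4u3 (sign +1) contributes +[[[u1, u2], u4], u3]
  u1u3u4u2 (sign +1) contributes +[[[u1, u3], u4], u2]
  u1u4u3u2 (sign -1) contributes -[[[u1, u4], u3], u2]


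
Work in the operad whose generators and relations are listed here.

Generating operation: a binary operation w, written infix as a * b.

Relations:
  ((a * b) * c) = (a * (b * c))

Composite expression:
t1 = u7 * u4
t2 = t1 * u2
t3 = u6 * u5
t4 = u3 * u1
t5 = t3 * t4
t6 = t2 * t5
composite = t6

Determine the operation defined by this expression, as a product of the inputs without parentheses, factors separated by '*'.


u7 * u4 * u2 * u6 * u5 * u3 * u1

Under associativity of w, the answer is the u's in reading order.
(u7 * u4) reduces to u7 * u4
((u7 * u4) * u2) reduces to u7 * u4 * u2
(u6 * u5) reduces to u6 * u5
(u3 * u1) reduces to u3 * u1
((u6 * u5) * (u3 * u1)) reduces to u6 * u5 * u3 * u1
(((u7 * u4) * u2) * ((u6 * u5) * (u3 * u1))) reduces to u7 * u4 * u2 * u6 * u5 * u3 * u1


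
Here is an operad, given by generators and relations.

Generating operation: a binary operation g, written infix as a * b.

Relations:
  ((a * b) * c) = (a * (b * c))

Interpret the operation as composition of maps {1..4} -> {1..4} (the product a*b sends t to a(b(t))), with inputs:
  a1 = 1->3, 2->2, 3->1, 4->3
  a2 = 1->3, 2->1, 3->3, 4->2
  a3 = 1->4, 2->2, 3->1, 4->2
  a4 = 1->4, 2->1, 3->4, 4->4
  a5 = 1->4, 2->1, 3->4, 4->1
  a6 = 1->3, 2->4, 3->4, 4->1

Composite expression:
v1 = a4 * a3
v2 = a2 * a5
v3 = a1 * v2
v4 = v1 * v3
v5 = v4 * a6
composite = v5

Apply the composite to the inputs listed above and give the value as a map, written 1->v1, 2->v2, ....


1->1, 2->4, 3->4, 4->1

(a4 * a3) = 1->4, 2->1, 3->4, 4->1
(a2 * a5) = 1->2, 2->3, 3->2, 4->3
(a1 * (a2 * a5)) = 1->2, 2->1, 3->2, 4->1
((a4 * a3) * (a1 * (a2 * a5))) = 1->1, 2->4, 3->1, 4->4
(((a4 * a3) * (a1 * (a2 * a5))) * a6) = 1->1, 2->4, 3->4, 4->1


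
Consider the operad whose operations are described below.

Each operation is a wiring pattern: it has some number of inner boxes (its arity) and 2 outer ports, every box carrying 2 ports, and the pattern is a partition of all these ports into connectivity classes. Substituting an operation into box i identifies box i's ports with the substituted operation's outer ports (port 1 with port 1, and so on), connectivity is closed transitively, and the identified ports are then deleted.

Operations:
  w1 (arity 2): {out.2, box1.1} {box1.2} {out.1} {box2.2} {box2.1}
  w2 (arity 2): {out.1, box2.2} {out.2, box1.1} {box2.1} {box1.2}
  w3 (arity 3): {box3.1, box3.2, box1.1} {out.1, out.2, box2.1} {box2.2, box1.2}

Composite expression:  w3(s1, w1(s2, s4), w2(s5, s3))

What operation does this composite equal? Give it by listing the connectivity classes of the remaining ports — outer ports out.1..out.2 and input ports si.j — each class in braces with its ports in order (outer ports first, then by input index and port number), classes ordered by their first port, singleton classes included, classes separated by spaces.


{out.1, out.2} {s1.1, s3.2, s5.1} {s1.2, s2.1} {s2.2} {s3.1} {s4.1} {s4.2} {s5.2}

After gluing at w3, chains via deleted ports link the s-ports.
through w1, on inputs (s2, s4): {out.1} {out.2, s2.1} {s2.2} {s4.1} {s4.2} (out.j = stage outer ports)
through w2, on inputs (s5, s3): {out.1, s3.2} {out.2, s5.1} {s3.1} {s5.2} (out.j = stage outer ports)
through w3, on inputs (s1, s2, s4, s5, s3): {out.1, out.2} {s1.1, s3.2, s5.1} {s1.2, s2.1} {s2.2} {s3.1} {s4.1} {s4.2} {s5.2} (out.j = stage outer ports)


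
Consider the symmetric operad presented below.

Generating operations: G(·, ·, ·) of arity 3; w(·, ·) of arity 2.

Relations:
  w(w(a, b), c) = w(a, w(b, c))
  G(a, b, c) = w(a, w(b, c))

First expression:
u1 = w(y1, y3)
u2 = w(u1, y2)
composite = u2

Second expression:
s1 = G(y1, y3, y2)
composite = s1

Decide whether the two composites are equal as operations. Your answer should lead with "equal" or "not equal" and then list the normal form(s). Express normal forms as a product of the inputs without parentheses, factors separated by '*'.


equal: each reduces to y1 * y3 * y2

The first expression, normalized: y1 * y3 * y2
The second expression, normalized: y1 * y3 * y2
Identical normal forms: equal.


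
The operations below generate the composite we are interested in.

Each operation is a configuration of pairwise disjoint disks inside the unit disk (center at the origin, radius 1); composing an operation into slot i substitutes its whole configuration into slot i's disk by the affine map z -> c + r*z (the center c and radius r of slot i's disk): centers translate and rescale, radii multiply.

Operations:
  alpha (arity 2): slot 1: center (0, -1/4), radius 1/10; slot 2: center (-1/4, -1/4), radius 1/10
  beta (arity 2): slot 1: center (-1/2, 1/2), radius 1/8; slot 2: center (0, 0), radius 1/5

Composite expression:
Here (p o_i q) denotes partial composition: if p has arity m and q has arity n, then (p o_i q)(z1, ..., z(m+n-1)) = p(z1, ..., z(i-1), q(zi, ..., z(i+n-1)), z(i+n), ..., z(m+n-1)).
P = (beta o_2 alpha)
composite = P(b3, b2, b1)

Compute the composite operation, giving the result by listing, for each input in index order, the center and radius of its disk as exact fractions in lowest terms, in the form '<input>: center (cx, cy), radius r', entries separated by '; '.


Each b-disk chains the slot maps above it in beta; radii multiply.
input b3: composing its 1 substitution step yields center (-1/2, 1/2), radius 1/8
input b2: composing its 2 substitution steps yields center (0, -1/20), radius 1/50
input b1: composing its 2 substitution steps yields center (-1/20, -1/20), radius 1/50

b1: center (-1/20, -1/20), radius 1/50; b2: center (0, -1/20), radius 1/50; b3: center (-1/2, 1/2), radius 1/8


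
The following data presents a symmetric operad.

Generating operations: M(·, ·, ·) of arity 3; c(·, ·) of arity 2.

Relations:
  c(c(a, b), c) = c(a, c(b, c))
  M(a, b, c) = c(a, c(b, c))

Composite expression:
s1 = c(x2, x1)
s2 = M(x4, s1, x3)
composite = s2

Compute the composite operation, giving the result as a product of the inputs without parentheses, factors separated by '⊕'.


x4 ⊕ x2 ⊕ x1 ⊕ x3


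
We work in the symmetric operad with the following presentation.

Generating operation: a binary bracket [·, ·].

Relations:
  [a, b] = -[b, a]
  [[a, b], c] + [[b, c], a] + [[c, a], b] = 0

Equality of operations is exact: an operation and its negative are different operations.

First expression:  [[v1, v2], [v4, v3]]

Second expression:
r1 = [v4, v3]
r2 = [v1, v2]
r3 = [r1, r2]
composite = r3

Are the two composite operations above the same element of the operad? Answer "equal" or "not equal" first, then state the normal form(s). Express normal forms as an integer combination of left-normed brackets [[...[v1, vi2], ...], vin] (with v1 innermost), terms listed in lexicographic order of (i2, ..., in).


not equal: they reduce to -[[[v1, v2], v3], v4] + [[[v1, v2], v4], v3] and [[[v1, v2], v3], v4] - [[[v1, v2], v4], v3]

Normal form of the first expression: -[[[v1, v2], v3], v4] + [[[v1, v2], v4], v3]
Normal form of the second expression: [[[v1, v2], v3], v4] - [[[v1, v2], v4], v3]
The normal forms differ: not equal.


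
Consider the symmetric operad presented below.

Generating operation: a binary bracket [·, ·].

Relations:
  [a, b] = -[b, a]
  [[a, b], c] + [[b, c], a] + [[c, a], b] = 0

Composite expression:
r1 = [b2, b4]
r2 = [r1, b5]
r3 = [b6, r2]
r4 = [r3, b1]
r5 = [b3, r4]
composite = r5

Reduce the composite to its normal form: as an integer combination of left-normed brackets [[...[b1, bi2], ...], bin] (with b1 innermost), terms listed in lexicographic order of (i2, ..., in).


-[[[[[b1, b2], b4], b5], b6], b3] + [[[[[b1, b4], b2], b5], b6], b3] + [[[[[b1, b5], b2], b4], b6], b3] - [[[[[b1, b5], b4], b2], b6], b3] + [[[[[b1, b6], b2], b4], b5], b3] - [[[[[b1, b6], b4], b2], b5], b3] - [[[[[b1, b6], b5], b2], b4], b3] + [[[[[b1, b6], b5], b4], b2], b3]

Skip Jacobi rewriting: expand, keep b1-initial words, read off terms.
Composite bracket: [b3, [[b6, [[b2, b4], b5]], b1]]
The bracket unfolds into 32 signed words via [a, b] = ab - ba (2^5 = 32).
The b1-initial words carry the normal form:
  from b1b2b4b5b6b3, sign -1: term -[[[[[b1, b2], b4], b5], b6], b3]
  from b1b4b2b5b6b3, sign +1: term +[[[[[b1, b4], b2], b5], b6], b3]
  from b1b5b2b4b6b3, sign +1: term +[[[[[b1, b5], b2], b4], b6], b3]
  from b1b5b4b2b6b3, sign -1: term -[[[[[b1, b5], b4], b2], b6], b3]
  from b1b6b2b4b5b3, sign +1: term +[[[[[b1, b6], b2], b4], b5], b3]
  from b1b6b4b2b5b3, sign -1: term -[[[[[b1, b6], b4], b2], b5], b3]
  from b1b6b5b2b4b3, sign -1: term -[[[[[b1, b6], b5], b2], b4], b3]
  from b1b6b5b4b2b3, sign +1: term +[[[[[b1, b6], b5], b4], b2], b3]


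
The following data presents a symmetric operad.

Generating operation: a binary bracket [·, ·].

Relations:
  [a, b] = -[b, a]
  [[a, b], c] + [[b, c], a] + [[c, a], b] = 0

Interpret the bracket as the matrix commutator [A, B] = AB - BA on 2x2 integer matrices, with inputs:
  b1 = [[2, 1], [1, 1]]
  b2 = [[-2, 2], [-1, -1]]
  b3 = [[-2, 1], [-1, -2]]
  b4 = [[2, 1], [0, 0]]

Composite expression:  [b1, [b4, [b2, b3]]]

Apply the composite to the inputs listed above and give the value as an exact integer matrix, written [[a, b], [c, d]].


[[2, 2], [-4, -2]]


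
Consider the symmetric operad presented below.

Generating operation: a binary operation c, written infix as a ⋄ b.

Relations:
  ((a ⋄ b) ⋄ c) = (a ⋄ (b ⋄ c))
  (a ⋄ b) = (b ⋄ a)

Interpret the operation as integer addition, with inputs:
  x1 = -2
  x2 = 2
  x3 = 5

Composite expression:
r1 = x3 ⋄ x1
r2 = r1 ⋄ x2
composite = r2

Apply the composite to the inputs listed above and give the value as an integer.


(x3 ⋄ x1) = 3
((x3 ⋄ x1) ⋄ x2) = 5

5


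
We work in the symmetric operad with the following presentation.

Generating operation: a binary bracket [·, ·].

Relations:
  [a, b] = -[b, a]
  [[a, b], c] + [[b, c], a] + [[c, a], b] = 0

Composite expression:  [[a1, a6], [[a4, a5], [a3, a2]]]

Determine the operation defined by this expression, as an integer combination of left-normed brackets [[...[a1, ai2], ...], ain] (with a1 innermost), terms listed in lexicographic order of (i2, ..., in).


[[[[[a1, a6], a2], a3], a4], a5] - [[[[[a1, a6], a2], a3], a5], a4] - [[[[[a1, a6], a3], a2], a4], a5] + [[[[[a1, a6], a3], a2], a5], a4] - [[[[[a1, a6], a4], a5], a2], a3] + [[[[[a1, a6], a4], a5], a3], a2] + [[[[[a1, a6], a5], a4], a2], a3] - [[[[[a1, a6], a5], a4], a3], a2]


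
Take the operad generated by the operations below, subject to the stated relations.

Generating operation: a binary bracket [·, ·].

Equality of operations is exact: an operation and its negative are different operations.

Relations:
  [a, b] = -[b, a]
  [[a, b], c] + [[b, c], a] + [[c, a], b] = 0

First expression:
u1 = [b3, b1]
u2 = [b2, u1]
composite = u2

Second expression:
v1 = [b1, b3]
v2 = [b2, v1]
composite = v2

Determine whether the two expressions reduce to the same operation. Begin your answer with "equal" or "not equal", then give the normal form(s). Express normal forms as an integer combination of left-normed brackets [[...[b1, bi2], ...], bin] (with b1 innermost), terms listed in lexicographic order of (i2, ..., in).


The first composite normalizes to [[b1, b3], b2]
The second composite normalizes to -[[b1, b3], b2]
Distinct normal forms: not equal.

not equal — first [[b1, b3], b2], second -[[b1, b3], b2]


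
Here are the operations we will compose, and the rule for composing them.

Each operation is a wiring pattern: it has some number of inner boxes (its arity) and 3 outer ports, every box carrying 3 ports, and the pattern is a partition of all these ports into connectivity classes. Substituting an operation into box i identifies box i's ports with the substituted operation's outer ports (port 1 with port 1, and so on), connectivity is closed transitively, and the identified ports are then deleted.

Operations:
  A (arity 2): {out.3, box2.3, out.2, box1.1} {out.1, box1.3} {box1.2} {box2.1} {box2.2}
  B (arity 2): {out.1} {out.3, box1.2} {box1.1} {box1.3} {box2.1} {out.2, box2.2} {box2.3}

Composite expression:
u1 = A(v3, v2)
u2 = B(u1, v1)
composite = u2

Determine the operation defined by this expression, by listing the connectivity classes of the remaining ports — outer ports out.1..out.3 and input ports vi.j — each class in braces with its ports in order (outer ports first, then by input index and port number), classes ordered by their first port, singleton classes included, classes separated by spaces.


Substituting into B glues patterns; closure does the rest.
after A, the pattern on (v3, v2) reads {out.1, v3.3} {out.2, out.3, v2.3, v3.1} {v2.1} {v2.2} {v3.2} (out.j = its outer ports)
after B, the pattern on (v3, v2, v1) reads {out.1} {out.2, v1.2} {out.3, v2.3, v3.1} {v1.1} {v1.3} {v2.1} {v2.2} {v3.2} {v3.3} (out.j = its outer ports)

{out.1} {out.2, v1.2} {out.3, v2.3, v3.1} {v1.1} {v1.3} {v2.1} {v2.2} {v3.2} {v3.3}


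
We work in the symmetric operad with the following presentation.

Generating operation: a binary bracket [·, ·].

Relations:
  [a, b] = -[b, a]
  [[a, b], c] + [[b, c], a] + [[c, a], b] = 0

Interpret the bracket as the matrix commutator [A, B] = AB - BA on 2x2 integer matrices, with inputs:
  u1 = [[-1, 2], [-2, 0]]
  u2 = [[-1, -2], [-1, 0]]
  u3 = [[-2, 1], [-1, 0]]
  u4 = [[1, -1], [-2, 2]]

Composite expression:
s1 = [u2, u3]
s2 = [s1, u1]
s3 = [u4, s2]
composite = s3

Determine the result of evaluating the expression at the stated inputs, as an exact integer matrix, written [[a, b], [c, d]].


[[3, 9], [-21, -3]]

[u2, u3] = [[3, -5], [1, -3]]
[[u2, u3], u1] = [[8, 7], [11, -8]]
[u4, [[u2, u3], u1]] = [[3, 9], [-21, -3]]
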